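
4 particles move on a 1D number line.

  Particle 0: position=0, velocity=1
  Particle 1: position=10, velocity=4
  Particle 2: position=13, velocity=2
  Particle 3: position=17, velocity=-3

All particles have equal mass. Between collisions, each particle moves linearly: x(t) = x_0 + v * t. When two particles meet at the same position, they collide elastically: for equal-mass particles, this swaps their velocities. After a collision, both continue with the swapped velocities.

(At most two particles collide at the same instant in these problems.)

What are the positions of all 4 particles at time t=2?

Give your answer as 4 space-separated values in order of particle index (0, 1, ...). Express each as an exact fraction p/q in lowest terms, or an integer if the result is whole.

Answer: 2 11 17 18

Derivation:
Collision at t=4/5: particles 2 and 3 swap velocities; positions: p0=4/5 p1=66/5 p2=73/5 p3=73/5; velocities now: v0=1 v1=4 v2=-3 v3=2
Collision at t=1: particles 1 and 2 swap velocities; positions: p0=1 p1=14 p2=14 p3=15; velocities now: v0=1 v1=-3 v2=4 v3=2
Collision at t=3/2: particles 2 and 3 swap velocities; positions: p0=3/2 p1=25/2 p2=16 p3=16; velocities now: v0=1 v1=-3 v2=2 v3=4
Advance to t=2 (no further collisions before then); velocities: v0=1 v1=-3 v2=2 v3=4; positions = 2 11 17 18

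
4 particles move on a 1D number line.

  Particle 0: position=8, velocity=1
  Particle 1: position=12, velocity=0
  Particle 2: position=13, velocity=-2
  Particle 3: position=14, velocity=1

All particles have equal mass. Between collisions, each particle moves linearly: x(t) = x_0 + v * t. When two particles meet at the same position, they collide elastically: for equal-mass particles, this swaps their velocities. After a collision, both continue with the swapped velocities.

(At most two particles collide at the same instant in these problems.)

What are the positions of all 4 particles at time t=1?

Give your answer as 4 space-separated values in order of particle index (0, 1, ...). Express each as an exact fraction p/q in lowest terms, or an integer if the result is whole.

Collision at t=1/2: particles 1 and 2 swap velocities; positions: p0=17/2 p1=12 p2=12 p3=29/2; velocities now: v0=1 v1=-2 v2=0 v3=1
Advance to t=1 (no further collisions before then); velocities: v0=1 v1=-2 v2=0 v3=1; positions = 9 11 12 15

Answer: 9 11 12 15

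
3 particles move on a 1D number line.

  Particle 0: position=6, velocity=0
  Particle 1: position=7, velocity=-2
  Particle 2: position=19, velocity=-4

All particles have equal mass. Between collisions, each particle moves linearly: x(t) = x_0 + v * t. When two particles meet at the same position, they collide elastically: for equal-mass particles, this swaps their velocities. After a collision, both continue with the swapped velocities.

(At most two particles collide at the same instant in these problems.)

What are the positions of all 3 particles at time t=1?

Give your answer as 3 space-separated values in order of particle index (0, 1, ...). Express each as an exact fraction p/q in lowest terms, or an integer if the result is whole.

Collision at t=1/2: particles 0 and 1 swap velocities; positions: p0=6 p1=6 p2=17; velocities now: v0=-2 v1=0 v2=-4
Advance to t=1 (no further collisions before then); velocities: v0=-2 v1=0 v2=-4; positions = 5 6 15

Answer: 5 6 15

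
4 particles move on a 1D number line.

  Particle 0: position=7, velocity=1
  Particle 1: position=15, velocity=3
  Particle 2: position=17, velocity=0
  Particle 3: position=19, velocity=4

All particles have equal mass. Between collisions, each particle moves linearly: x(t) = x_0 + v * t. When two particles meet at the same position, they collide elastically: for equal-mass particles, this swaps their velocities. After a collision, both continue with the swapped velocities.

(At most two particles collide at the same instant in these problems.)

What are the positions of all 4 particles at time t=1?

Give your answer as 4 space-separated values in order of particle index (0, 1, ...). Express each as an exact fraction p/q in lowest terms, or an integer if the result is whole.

Collision at t=2/3: particles 1 and 2 swap velocities; positions: p0=23/3 p1=17 p2=17 p3=65/3; velocities now: v0=1 v1=0 v2=3 v3=4
Advance to t=1 (no further collisions before then); velocities: v0=1 v1=0 v2=3 v3=4; positions = 8 17 18 23

Answer: 8 17 18 23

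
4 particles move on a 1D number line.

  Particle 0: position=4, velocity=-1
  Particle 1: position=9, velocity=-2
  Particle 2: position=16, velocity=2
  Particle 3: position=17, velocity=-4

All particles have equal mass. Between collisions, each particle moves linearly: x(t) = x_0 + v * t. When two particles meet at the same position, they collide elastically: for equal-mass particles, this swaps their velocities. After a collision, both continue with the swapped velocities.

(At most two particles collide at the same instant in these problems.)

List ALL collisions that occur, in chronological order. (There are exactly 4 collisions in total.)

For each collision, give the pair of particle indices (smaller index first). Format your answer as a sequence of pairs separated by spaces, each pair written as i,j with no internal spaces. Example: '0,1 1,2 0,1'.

Answer: 2,3 1,2 0,1 1,2

Derivation:
Collision at t=1/6: particles 2 and 3 swap velocities; positions: p0=23/6 p1=26/3 p2=49/3 p3=49/3; velocities now: v0=-1 v1=-2 v2=-4 v3=2
Collision at t=4: particles 1 and 2 swap velocities; positions: p0=0 p1=1 p2=1 p3=24; velocities now: v0=-1 v1=-4 v2=-2 v3=2
Collision at t=13/3: particles 0 and 1 swap velocities; positions: p0=-1/3 p1=-1/3 p2=1/3 p3=74/3; velocities now: v0=-4 v1=-1 v2=-2 v3=2
Collision at t=5: particles 1 and 2 swap velocities; positions: p0=-3 p1=-1 p2=-1 p3=26; velocities now: v0=-4 v1=-2 v2=-1 v3=2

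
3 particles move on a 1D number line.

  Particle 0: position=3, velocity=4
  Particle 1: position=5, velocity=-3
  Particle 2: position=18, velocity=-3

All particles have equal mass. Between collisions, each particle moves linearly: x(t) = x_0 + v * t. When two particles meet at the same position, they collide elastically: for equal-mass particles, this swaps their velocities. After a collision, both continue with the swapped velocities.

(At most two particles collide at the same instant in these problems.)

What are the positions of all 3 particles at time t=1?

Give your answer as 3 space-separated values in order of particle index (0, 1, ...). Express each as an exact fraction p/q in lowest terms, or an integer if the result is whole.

Answer: 2 7 15

Derivation:
Collision at t=2/7: particles 0 and 1 swap velocities; positions: p0=29/7 p1=29/7 p2=120/7; velocities now: v0=-3 v1=4 v2=-3
Advance to t=1 (no further collisions before then); velocities: v0=-3 v1=4 v2=-3; positions = 2 7 15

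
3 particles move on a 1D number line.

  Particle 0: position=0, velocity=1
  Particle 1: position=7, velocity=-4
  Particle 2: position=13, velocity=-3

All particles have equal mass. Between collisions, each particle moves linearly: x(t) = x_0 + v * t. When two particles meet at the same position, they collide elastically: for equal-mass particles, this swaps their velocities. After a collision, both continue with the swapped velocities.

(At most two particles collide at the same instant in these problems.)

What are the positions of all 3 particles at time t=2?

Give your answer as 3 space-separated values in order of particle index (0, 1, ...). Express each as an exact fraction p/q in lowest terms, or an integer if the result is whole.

Collision at t=7/5: particles 0 and 1 swap velocities; positions: p0=7/5 p1=7/5 p2=44/5; velocities now: v0=-4 v1=1 v2=-3
Advance to t=2 (no further collisions before then); velocities: v0=-4 v1=1 v2=-3; positions = -1 2 7

Answer: -1 2 7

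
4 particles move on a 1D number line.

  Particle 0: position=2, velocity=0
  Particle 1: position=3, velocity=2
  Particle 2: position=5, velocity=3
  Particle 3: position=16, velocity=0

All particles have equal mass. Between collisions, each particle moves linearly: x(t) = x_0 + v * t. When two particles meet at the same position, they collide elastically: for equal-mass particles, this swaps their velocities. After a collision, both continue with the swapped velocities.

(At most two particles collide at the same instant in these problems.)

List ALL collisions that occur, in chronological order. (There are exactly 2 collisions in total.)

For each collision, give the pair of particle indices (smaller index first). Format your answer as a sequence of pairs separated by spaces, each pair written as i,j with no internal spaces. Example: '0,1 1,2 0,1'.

Collision at t=11/3: particles 2 and 3 swap velocities; positions: p0=2 p1=31/3 p2=16 p3=16; velocities now: v0=0 v1=2 v2=0 v3=3
Collision at t=13/2: particles 1 and 2 swap velocities; positions: p0=2 p1=16 p2=16 p3=49/2; velocities now: v0=0 v1=0 v2=2 v3=3

Answer: 2,3 1,2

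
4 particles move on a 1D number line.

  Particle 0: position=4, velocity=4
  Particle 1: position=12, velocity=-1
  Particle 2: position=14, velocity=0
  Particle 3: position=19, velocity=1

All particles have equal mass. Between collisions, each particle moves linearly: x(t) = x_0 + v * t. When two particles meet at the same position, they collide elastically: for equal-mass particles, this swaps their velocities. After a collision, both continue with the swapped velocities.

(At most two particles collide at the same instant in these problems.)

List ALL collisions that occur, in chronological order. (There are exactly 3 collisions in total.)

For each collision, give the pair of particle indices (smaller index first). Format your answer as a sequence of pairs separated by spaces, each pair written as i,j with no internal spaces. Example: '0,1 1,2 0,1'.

Collision at t=8/5: particles 0 and 1 swap velocities; positions: p0=52/5 p1=52/5 p2=14 p3=103/5; velocities now: v0=-1 v1=4 v2=0 v3=1
Collision at t=5/2: particles 1 and 2 swap velocities; positions: p0=19/2 p1=14 p2=14 p3=43/2; velocities now: v0=-1 v1=0 v2=4 v3=1
Collision at t=5: particles 2 and 3 swap velocities; positions: p0=7 p1=14 p2=24 p3=24; velocities now: v0=-1 v1=0 v2=1 v3=4

Answer: 0,1 1,2 2,3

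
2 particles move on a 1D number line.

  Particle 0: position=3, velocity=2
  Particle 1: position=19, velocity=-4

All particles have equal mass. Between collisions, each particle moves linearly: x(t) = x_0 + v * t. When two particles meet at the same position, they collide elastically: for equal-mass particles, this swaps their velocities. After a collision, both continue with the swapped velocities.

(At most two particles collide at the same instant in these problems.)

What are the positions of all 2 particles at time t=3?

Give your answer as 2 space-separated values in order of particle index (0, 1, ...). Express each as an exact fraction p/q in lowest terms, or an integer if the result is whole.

Collision at t=8/3: particles 0 and 1 swap velocities; positions: p0=25/3 p1=25/3; velocities now: v0=-4 v1=2
Advance to t=3 (no further collisions before then); velocities: v0=-4 v1=2; positions = 7 9

Answer: 7 9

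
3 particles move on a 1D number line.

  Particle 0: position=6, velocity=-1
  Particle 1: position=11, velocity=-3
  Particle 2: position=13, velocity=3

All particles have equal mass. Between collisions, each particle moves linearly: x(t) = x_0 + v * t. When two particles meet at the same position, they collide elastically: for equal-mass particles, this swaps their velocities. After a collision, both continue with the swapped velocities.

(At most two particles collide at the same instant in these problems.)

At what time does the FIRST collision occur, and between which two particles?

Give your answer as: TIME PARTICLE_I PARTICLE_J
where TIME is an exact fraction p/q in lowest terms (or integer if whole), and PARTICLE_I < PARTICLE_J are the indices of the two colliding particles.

Pair (0,1): pos 6,11 vel -1,-3 -> gap=5, closing at 2/unit, collide at t=5/2
Pair (1,2): pos 11,13 vel -3,3 -> not approaching (rel speed -6 <= 0)
Earliest collision: t=5/2 between 0 and 1

Answer: 5/2 0 1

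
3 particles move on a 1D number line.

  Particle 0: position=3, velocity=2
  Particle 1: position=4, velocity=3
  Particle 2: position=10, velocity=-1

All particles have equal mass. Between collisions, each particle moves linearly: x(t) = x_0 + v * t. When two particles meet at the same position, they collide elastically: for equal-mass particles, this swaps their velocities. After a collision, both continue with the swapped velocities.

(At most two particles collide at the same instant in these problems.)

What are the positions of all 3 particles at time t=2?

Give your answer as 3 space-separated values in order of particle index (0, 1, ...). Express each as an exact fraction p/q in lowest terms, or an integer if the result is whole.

Answer: 7 8 10

Derivation:
Collision at t=3/2: particles 1 and 2 swap velocities; positions: p0=6 p1=17/2 p2=17/2; velocities now: v0=2 v1=-1 v2=3
Advance to t=2 (no further collisions before then); velocities: v0=2 v1=-1 v2=3; positions = 7 8 10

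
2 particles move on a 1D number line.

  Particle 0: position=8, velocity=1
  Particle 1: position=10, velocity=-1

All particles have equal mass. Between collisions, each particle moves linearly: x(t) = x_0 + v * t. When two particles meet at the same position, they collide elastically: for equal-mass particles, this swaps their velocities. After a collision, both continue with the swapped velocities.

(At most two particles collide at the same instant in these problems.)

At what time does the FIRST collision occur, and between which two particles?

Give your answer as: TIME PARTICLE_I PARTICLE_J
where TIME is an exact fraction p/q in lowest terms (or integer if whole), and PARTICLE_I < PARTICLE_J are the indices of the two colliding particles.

Answer: 1 0 1

Derivation:
Pair (0,1): pos 8,10 vel 1,-1 -> gap=2, closing at 2/unit, collide at t=1
Earliest collision: t=1 between 0 and 1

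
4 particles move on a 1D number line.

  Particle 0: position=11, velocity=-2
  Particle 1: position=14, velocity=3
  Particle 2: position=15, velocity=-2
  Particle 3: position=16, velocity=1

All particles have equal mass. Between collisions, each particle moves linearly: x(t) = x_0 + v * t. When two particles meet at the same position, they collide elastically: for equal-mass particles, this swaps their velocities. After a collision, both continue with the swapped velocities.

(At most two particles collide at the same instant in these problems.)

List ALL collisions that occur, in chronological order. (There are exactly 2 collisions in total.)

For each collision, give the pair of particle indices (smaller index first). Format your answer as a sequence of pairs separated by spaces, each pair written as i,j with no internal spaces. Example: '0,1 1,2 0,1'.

Collision at t=1/5: particles 1 and 2 swap velocities; positions: p0=53/5 p1=73/5 p2=73/5 p3=81/5; velocities now: v0=-2 v1=-2 v2=3 v3=1
Collision at t=1: particles 2 and 3 swap velocities; positions: p0=9 p1=13 p2=17 p3=17; velocities now: v0=-2 v1=-2 v2=1 v3=3

Answer: 1,2 2,3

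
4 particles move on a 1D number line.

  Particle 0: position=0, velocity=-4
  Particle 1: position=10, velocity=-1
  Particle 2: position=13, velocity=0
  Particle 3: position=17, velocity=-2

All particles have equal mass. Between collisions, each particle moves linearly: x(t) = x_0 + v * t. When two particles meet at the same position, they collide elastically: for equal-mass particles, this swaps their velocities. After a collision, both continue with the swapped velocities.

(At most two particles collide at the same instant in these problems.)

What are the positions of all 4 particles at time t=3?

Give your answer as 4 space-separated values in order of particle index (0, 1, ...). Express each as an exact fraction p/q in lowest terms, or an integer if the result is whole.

Collision at t=2: particles 2 and 3 swap velocities; positions: p0=-8 p1=8 p2=13 p3=13; velocities now: v0=-4 v1=-1 v2=-2 v3=0
Advance to t=3 (no further collisions before then); velocities: v0=-4 v1=-1 v2=-2 v3=0; positions = -12 7 11 13

Answer: -12 7 11 13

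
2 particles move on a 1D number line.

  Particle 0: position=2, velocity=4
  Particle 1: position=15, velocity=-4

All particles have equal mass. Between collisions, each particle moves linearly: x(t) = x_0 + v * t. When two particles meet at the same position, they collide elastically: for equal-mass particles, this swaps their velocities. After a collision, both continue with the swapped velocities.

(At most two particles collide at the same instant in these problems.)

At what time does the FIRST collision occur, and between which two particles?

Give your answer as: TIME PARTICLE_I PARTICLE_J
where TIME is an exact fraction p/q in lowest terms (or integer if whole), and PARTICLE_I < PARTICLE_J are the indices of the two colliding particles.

Pair (0,1): pos 2,15 vel 4,-4 -> gap=13, closing at 8/unit, collide at t=13/8
Earliest collision: t=13/8 between 0 and 1

Answer: 13/8 0 1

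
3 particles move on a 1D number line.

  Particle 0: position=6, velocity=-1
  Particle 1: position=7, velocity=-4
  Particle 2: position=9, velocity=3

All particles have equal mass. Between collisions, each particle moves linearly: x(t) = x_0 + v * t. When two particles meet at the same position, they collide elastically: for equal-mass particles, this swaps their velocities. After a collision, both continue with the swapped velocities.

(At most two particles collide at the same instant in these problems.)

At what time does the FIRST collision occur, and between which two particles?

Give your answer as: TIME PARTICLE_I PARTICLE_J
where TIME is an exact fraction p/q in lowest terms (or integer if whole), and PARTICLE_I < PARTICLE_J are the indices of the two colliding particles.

Pair (0,1): pos 6,7 vel -1,-4 -> gap=1, closing at 3/unit, collide at t=1/3
Pair (1,2): pos 7,9 vel -4,3 -> not approaching (rel speed -7 <= 0)
Earliest collision: t=1/3 between 0 and 1

Answer: 1/3 0 1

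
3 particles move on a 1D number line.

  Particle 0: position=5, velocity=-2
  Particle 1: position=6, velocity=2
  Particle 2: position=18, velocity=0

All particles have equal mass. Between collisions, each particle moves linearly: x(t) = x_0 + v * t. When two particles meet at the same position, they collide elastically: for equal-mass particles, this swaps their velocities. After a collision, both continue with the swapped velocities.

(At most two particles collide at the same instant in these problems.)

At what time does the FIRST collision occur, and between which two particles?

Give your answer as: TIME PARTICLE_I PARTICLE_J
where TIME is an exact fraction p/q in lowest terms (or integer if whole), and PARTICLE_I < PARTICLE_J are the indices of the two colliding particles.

Answer: 6 1 2

Derivation:
Pair (0,1): pos 5,6 vel -2,2 -> not approaching (rel speed -4 <= 0)
Pair (1,2): pos 6,18 vel 2,0 -> gap=12, closing at 2/unit, collide at t=6
Earliest collision: t=6 between 1 and 2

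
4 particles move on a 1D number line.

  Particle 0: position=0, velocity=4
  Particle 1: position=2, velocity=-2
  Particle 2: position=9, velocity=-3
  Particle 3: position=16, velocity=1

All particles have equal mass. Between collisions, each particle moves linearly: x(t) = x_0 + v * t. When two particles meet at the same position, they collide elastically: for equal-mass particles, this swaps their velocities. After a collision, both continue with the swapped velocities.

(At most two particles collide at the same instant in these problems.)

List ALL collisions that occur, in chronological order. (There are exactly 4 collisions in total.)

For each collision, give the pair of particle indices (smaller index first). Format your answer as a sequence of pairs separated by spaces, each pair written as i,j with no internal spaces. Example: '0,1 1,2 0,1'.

Collision at t=1/3: particles 0 and 1 swap velocities; positions: p0=4/3 p1=4/3 p2=8 p3=49/3; velocities now: v0=-2 v1=4 v2=-3 v3=1
Collision at t=9/7: particles 1 and 2 swap velocities; positions: p0=-4/7 p1=36/7 p2=36/7 p3=121/7; velocities now: v0=-2 v1=-3 v2=4 v3=1
Collision at t=16/3: particles 2 and 3 swap velocities; positions: p0=-26/3 p1=-7 p2=64/3 p3=64/3; velocities now: v0=-2 v1=-3 v2=1 v3=4
Collision at t=7: particles 0 and 1 swap velocities; positions: p0=-12 p1=-12 p2=23 p3=28; velocities now: v0=-3 v1=-2 v2=1 v3=4

Answer: 0,1 1,2 2,3 0,1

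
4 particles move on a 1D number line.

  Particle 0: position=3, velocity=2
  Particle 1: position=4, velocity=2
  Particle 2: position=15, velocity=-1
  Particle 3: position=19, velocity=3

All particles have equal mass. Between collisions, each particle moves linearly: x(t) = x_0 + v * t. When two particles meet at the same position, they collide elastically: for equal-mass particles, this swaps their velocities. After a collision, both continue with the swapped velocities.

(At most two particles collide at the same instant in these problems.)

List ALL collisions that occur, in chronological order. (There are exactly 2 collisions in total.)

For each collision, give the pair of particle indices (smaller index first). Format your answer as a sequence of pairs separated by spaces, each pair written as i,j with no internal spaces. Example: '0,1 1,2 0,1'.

Answer: 1,2 0,1

Derivation:
Collision at t=11/3: particles 1 and 2 swap velocities; positions: p0=31/3 p1=34/3 p2=34/3 p3=30; velocities now: v0=2 v1=-1 v2=2 v3=3
Collision at t=4: particles 0 and 1 swap velocities; positions: p0=11 p1=11 p2=12 p3=31; velocities now: v0=-1 v1=2 v2=2 v3=3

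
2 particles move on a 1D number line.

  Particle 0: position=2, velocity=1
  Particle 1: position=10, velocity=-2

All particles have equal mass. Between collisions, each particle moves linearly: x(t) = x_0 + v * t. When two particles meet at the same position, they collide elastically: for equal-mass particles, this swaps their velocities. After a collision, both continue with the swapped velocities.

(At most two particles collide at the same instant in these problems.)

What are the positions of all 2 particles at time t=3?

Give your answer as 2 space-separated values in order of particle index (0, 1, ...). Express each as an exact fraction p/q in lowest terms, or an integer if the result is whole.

Collision at t=8/3: particles 0 and 1 swap velocities; positions: p0=14/3 p1=14/3; velocities now: v0=-2 v1=1
Advance to t=3 (no further collisions before then); velocities: v0=-2 v1=1; positions = 4 5

Answer: 4 5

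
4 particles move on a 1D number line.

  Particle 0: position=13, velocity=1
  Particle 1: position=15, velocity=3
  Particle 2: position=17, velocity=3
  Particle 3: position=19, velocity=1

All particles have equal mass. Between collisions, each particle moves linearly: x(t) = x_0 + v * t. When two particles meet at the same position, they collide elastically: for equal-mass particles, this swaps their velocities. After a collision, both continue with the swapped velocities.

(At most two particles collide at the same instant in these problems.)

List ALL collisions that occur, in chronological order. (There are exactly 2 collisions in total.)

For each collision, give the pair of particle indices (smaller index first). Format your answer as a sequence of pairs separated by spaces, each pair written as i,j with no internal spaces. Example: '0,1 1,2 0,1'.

Answer: 2,3 1,2

Derivation:
Collision at t=1: particles 2 and 3 swap velocities; positions: p0=14 p1=18 p2=20 p3=20; velocities now: v0=1 v1=3 v2=1 v3=3
Collision at t=2: particles 1 and 2 swap velocities; positions: p0=15 p1=21 p2=21 p3=23; velocities now: v0=1 v1=1 v2=3 v3=3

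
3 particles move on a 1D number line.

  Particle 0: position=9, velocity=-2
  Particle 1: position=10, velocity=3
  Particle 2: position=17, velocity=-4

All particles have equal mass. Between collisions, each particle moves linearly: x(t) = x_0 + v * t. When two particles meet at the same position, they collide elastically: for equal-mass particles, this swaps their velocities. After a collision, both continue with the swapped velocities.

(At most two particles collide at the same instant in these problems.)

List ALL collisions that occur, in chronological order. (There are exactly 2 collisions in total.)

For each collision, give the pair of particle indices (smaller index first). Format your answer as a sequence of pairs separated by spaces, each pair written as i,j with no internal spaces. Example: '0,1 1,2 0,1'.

Collision at t=1: particles 1 and 2 swap velocities; positions: p0=7 p1=13 p2=13; velocities now: v0=-2 v1=-4 v2=3
Collision at t=4: particles 0 and 1 swap velocities; positions: p0=1 p1=1 p2=22; velocities now: v0=-4 v1=-2 v2=3

Answer: 1,2 0,1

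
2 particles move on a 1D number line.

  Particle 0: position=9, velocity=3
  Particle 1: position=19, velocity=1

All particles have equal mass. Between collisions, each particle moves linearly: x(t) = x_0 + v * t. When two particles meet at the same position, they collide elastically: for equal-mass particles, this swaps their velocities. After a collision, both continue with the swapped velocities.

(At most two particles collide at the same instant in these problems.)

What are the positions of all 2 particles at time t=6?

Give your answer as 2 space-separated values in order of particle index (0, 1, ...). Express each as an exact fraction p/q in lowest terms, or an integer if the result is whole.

Collision at t=5: particles 0 and 1 swap velocities; positions: p0=24 p1=24; velocities now: v0=1 v1=3
Advance to t=6 (no further collisions before then); velocities: v0=1 v1=3; positions = 25 27

Answer: 25 27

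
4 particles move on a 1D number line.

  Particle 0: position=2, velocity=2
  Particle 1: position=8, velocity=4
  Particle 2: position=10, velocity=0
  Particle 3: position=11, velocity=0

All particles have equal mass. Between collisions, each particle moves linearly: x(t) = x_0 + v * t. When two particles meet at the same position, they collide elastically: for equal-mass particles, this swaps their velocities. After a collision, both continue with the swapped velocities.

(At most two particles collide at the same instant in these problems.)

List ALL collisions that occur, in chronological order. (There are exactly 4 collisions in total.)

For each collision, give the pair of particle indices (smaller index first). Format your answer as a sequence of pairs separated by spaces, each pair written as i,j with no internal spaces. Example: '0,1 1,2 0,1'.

Collision at t=1/2: particles 1 and 2 swap velocities; positions: p0=3 p1=10 p2=10 p3=11; velocities now: v0=2 v1=0 v2=4 v3=0
Collision at t=3/4: particles 2 and 3 swap velocities; positions: p0=7/2 p1=10 p2=11 p3=11; velocities now: v0=2 v1=0 v2=0 v3=4
Collision at t=4: particles 0 and 1 swap velocities; positions: p0=10 p1=10 p2=11 p3=24; velocities now: v0=0 v1=2 v2=0 v3=4
Collision at t=9/2: particles 1 and 2 swap velocities; positions: p0=10 p1=11 p2=11 p3=26; velocities now: v0=0 v1=0 v2=2 v3=4

Answer: 1,2 2,3 0,1 1,2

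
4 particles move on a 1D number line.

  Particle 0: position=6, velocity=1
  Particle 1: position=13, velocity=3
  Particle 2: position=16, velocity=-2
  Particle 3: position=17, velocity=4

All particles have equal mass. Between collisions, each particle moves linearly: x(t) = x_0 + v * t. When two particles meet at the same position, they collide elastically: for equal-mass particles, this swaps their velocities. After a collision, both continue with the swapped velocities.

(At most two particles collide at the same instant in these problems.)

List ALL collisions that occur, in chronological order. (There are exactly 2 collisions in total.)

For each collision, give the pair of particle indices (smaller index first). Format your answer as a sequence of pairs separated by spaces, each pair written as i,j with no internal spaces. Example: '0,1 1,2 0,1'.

Collision at t=3/5: particles 1 and 2 swap velocities; positions: p0=33/5 p1=74/5 p2=74/5 p3=97/5; velocities now: v0=1 v1=-2 v2=3 v3=4
Collision at t=10/3: particles 0 and 1 swap velocities; positions: p0=28/3 p1=28/3 p2=23 p3=91/3; velocities now: v0=-2 v1=1 v2=3 v3=4

Answer: 1,2 0,1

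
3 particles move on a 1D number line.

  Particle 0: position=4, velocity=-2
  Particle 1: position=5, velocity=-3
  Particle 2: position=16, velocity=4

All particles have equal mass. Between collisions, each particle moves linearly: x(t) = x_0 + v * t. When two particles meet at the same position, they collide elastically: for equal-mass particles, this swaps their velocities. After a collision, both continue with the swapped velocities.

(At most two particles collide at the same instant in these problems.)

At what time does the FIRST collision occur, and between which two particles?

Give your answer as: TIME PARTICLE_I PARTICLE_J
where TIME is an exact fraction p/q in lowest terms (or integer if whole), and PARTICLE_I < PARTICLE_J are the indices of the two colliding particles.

Answer: 1 0 1

Derivation:
Pair (0,1): pos 4,5 vel -2,-3 -> gap=1, closing at 1/unit, collide at t=1
Pair (1,2): pos 5,16 vel -3,4 -> not approaching (rel speed -7 <= 0)
Earliest collision: t=1 between 0 and 1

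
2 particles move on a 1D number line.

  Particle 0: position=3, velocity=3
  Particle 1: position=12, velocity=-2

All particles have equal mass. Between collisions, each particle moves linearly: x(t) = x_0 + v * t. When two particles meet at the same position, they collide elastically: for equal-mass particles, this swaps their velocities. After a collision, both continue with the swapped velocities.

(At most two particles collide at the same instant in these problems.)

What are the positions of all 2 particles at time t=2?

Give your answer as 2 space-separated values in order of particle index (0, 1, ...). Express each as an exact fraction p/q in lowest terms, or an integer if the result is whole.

Collision at t=9/5: particles 0 and 1 swap velocities; positions: p0=42/5 p1=42/5; velocities now: v0=-2 v1=3
Advance to t=2 (no further collisions before then); velocities: v0=-2 v1=3; positions = 8 9

Answer: 8 9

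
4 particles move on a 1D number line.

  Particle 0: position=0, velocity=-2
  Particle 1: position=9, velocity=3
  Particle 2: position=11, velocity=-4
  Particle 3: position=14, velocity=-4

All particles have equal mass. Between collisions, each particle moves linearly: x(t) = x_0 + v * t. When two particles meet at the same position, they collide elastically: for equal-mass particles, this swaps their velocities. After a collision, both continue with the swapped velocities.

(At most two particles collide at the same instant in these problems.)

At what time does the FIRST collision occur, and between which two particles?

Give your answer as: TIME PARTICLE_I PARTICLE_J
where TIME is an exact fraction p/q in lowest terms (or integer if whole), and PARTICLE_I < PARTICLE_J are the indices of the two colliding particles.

Pair (0,1): pos 0,9 vel -2,3 -> not approaching (rel speed -5 <= 0)
Pair (1,2): pos 9,11 vel 3,-4 -> gap=2, closing at 7/unit, collide at t=2/7
Pair (2,3): pos 11,14 vel -4,-4 -> not approaching (rel speed 0 <= 0)
Earliest collision: t=2/7 between 1 and 2

Answer: 2/7 1 2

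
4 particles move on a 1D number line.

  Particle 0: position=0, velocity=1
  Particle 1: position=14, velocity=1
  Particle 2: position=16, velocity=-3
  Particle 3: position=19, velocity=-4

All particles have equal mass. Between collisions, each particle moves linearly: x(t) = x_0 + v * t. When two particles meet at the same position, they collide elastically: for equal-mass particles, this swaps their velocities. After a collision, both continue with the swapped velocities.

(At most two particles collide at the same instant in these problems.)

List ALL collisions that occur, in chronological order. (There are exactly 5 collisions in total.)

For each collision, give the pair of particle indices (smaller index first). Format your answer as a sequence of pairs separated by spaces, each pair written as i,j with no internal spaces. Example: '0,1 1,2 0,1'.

Collision at t=1/2: particles 1 and 2 swap velocities; positions: p0=1/2 p1=29/2 p2=29/2 p3=17; velocities now: v0=1 v1=-3 v2=1 v3=-4
Collision at t=1: particles 2 and 3 swap velocities; positions: p0=1 p1=13 p2=15 p3=15; velocities now: v0=1 v1=-3 v2=-4 v3=1
Collision at t=3: particles 1 and 2 swap velocities; positions: p0=3 p1=7 p2=7 p3=17; velocities now: v0=1 v1=-4 v2=-3 v3=1
Collision at t=19/5: particles 0 and 1 swap velocities; positions: p0=19/5 p1=19/5 p2=23/5 p3=89/5; velocities now: v0=-4 v1=1 v2=-3 v3=1
Collision at t=4: particles 1 and 2 swap velocities; positions: p0=3 p1=4 p2=4 p3=18; velocities now: v0=-4 v1=-3 v2=1 v3=1

Answer: 1,2 2,3 1,2 0,1 1,2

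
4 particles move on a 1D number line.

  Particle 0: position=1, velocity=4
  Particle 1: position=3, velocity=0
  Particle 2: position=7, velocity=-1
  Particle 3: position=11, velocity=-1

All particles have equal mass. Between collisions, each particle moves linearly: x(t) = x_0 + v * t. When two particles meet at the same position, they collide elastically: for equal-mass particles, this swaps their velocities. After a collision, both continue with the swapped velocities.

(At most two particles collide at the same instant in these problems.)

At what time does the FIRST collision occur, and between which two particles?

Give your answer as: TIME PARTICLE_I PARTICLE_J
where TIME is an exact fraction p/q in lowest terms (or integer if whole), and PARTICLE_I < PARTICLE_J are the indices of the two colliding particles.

Answer: 1/2 0 1

Derivation:
Pair (0,1): pos 1,3 vel 4,0 -> gap=2, closing at 4/unit, collide at t=1/2
Pair (1,2): pos 3,7 vel 0,-1 -> gap=4, closing at 1/unit, collide at t=4
Pair (2,3): pos 7,11 vel -1,-1 -> not approaching (rel speed 0 <= 0)
Earliest collision: t=1/2 between 0 and 1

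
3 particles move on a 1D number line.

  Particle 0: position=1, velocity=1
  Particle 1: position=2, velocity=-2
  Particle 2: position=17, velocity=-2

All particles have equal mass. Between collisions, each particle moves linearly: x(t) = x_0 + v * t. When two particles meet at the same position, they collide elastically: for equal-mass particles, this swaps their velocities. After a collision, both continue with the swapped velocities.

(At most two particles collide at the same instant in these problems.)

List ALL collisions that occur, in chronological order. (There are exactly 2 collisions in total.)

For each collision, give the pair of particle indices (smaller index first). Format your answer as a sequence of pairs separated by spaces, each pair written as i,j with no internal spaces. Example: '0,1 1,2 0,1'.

Collision at t=1/3: particles 0 and 1 swap velocities; positions: p0=4/3 p1=4/3 p2=49/3; velocities now: v0=-2 v1=1 v2=-2
Collision at t=16/3: particles 1 and 2 swap velocities; positions: p0=-26/3 p1=19/3 p2=19/3; velocities now: v0=-2 v1=-2 v2=1

Answer: 0,1 1,2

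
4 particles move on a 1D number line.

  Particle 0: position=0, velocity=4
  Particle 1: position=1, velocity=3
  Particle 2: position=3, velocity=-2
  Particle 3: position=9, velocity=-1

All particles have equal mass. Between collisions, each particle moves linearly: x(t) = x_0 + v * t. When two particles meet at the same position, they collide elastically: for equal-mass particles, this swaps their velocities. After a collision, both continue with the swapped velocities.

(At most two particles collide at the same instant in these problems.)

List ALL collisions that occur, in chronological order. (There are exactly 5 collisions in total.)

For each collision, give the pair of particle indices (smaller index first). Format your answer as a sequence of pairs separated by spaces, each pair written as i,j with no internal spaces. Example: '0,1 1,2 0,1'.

Collision at t=2/5: particles 1 and 2 swap velocities; positions: p0=8/5 p1=11/5 p2=11/5 p3=43/5; velocities now: v0=4 v1=-2 v2=3 v3=-1
Collision at t=1/2: particles 0 and 1 swap velocities; positions: p0=2 p1=2 p2=5/2 p3=17/2; velocities now: v0=-2 v1=4 v2=3 v3=-1
Collision at t=1: particles 1 and 2 swap velocities; positions: p0=1 p1=4 p2=4 p3=8; velocities now: v0=-2 v1=3 v2=4 v3=-1
Collision at t=9/5: particles 2 and 3 swap velocities; positions: p0=-3/5 p1=32/5 p2=36/5 p3=36/5; velocities now: v0=-2 v1=3 v2=-1 v3=4
Collision at t=2: particles 1 and 2 swap velocities; positions: p0=-1 p1=7 p2=7 p3=8; velocities now: v0=-2 v1=-1 v2=3 v3=4

Answer: 1,2 0,1 1,2 2,3 1,2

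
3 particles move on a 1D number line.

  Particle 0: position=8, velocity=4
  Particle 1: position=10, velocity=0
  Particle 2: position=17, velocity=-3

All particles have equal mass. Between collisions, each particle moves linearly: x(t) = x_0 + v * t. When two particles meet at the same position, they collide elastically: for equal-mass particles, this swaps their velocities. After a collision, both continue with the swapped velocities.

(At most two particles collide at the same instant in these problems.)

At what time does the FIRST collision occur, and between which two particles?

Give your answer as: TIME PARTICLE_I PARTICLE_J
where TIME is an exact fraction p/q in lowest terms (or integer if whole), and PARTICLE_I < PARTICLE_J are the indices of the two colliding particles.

Answer: 1/2 0 1

Derivation:
Pair (0,1): pos 8,10 vel 4,0 -> gap=2, closing at 4/unit, collide at t=1/2
Pair (1,2): pos 10,17 vel 0,-3 -> gap=7, closing at 3/unit, collide at t=7/3
Earliest collision: t=1/2 between 0 and 1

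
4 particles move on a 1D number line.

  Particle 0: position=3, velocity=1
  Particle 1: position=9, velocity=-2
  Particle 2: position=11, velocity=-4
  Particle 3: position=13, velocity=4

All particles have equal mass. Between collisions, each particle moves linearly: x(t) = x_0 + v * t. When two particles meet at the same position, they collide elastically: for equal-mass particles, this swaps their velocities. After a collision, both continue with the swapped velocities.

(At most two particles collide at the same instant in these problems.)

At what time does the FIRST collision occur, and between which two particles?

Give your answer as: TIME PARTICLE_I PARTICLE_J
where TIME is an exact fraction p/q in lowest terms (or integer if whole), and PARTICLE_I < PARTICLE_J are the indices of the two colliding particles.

Answer: 1 1 2

Derivation:
Pair (0,1): pos 3,9 vel 1,-2 -> gap=6, closing at 3/unit, collide at t=2
Pair (1,2): pos 9,11 vel -2,-4 -> gap=2, closing at 2/unit, collide at t=1
Pair (2,3): pos 11,13 vel -4,4 -> not approaching (rel speed -8 <= 0)
Earliest collision: t=1 between 1 and 2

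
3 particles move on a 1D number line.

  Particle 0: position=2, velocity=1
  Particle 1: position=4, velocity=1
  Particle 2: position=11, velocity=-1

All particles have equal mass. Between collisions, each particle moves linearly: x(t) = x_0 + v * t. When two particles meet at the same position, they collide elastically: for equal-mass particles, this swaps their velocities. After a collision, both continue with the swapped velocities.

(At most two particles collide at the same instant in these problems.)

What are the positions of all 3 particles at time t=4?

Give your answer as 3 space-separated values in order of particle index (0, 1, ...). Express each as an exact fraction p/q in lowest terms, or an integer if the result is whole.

Answer: 6 7 8

Derivation:
Collision at t=7/2: particles 1 and 2 swap velocities; positions: p0=11/2 p1=15/2 p2=15/2; velocities now: v0=1 v1=-1 v2=1
Advance to t=4 (no further collisions before then); velocities: v0=1 v1=-1 v2=1; positions = 6 7 8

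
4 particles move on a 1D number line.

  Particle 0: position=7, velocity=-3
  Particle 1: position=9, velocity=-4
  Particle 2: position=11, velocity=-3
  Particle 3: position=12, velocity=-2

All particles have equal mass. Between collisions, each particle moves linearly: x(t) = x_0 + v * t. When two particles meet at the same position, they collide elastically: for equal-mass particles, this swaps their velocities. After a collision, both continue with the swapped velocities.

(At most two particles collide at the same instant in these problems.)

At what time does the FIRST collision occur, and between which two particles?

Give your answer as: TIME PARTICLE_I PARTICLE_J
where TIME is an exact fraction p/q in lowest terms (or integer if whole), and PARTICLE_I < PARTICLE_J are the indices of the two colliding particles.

Pair (0,1): pos 7,9 vel -3,-4 -> gap=2, closing at 1/unit, collide at t=2
Pair (1,2): pos 9,11 vel -4,-3 -> not approaching (rel speed -1 <= 0)
Pair (2,3): pos 11,12 vel -3,-2 -> not approaching (rel speed -1 <= 0)
Earliest collision: t=2 between 0 and 1

Answer: 2 0 1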